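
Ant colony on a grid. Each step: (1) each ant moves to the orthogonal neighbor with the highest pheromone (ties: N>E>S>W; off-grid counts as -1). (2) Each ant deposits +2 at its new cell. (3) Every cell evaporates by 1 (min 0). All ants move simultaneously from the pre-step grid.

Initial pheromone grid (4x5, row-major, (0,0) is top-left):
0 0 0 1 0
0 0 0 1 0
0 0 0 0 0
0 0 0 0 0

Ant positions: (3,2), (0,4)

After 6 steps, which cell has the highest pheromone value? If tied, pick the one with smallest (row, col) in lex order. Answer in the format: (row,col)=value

Step 1: ant0:(3,2)->N->(2,2) | ant1:(0,4)->W->(0,3)
  grid max=2 at (0,3)
Step 2: ant0:(2,2)->N->(1,2) | ant1:(0,3)->E->(0,4)
  grid max=1 at (0,3)
Step 3: ant0:(1,2)->N->(0,2) | ant1:(0,4)->W->(0,3)
  grid max=2 at (0,3)
Step 4: ant0:(0,2)->E->(0,3) | ant1:(0,3)->W->(0,2)
  grid max=3 at (0,3)
Step 5: ant0:(0,3)->W->(0,2) | ant1:(0,2)->E->(0,3)
  grid max=4 at (0,3)
Step 6: ant0:(0,2)->E->(0,3) | ant1:(0,3)->W->(0,2)
  grid max=5 at (0,3)
Final grid:
  0 0 4 5 0
  0 0 0 0 0
  0 0 0 0 0
  0 0 0 0 0
Max pheromone 5 at (0,3)

Answer: (0,3)=5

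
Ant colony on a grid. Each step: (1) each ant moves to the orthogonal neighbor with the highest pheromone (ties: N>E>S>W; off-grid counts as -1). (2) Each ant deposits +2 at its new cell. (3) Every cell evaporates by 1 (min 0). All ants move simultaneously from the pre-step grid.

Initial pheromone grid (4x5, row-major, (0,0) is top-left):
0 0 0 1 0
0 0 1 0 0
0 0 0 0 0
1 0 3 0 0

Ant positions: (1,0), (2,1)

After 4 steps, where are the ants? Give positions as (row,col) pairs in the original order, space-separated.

Step 1: ant0:(1,0)->N->(0,0) | ant1:(2,1)->N->(1,1)
  grid max=2 at (3,2)
Step 2: ant0:(0,0)->E->(0,1) | ant1:(1,1)->N->(0,1)
  grid max=3 at (0,1)
Step 3: ant0:(0,1)->E->(0,2) | ant1:(0,1)->E->(0,2)
  grid max=3 at (0,2)
Step 4: ant0:(0,2)->W->(0,1) | ant1:(0,2)->W->(0,1)
  grid max=5 at (0,1)

(0,1) (0,1)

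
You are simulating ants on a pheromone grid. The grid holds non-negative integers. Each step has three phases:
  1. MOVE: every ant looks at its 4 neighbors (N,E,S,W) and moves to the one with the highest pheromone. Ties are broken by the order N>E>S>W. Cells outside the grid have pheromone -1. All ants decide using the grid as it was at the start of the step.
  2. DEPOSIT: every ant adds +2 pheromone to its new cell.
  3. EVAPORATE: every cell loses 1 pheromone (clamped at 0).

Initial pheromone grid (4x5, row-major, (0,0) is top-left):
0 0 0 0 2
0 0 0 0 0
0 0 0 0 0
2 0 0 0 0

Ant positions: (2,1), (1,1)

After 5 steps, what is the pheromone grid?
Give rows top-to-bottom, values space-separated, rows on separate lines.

After step 1: ants at (1,1),(0,1)
  0 1 0 0 1
  0 1 0 0 0
  0 0 0 0 0
  1 0 0 0 0
After step 2: ants at (0,1),(1,1)
  0 2 0 0 0
  0 2 0 0 0
  0 0 0 0 0
  0 0 0 0 0
After step 3: ants at (1,1),(0,1)
  0 3 0 0 0
  0 3 0 0 0
  0 0 0 0 0
  0 0 0 0 0
After step 4: ants at (0,1),(1,1)
  0 4 0 0 0
  0 4 0 0 0
  0 0 0 0 0
  0 0 0 0 0
After step 5: ants at (1,1),(0,1)
  0 5 0 0 0
  0 5 0 0 0
  0 0 0 0 0
  0 0 0 0 0

0 5 0 0 0
0 5 0 0 0
0 0 0 0 0
0 0 0 0 0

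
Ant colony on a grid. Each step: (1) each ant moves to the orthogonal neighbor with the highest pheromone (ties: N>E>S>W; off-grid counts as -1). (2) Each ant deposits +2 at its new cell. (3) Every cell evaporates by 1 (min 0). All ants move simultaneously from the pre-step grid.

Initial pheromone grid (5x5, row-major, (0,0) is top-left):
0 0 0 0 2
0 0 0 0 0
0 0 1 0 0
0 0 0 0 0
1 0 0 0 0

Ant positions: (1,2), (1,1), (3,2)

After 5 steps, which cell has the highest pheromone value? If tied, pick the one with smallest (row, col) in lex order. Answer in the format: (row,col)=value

Answer: (2,2)=10

Derivation:
Step 1: ant0:(1,2)->S->(2,2) | ant1:(1,1)->N->(0,1) | ant2:(3,2)->N->(2,2)
  grid max=4 at (2,2)
Step 2: ant0:(2,2)->N->(1,2) | ant1:(0,1)->E->(0,2) | ant2:(2,2)->N->(1,2)
  grid max=3 at (1,2)
Step 3: ant0:(1,2)->S->(2,2) | ant1:(0,2)->S->(1,2) | ant2:(1,2)->S->(2,2)
  grid max=6 at (2,2)
Step 4: ant0:(2,2)->N->(1,2) | ant1:(1,2)->S->(2,2) | ant2:(2,2)->N->(1,2)
  grid max=7 at (1,2)
Step 5: ant0:(1,2)->S->(2,2) | ant1:(2,2)->N->(1,2) | ant2:(1,2)->S->(2,2)
  grid max=10 at (2,2)
Final grid:
  0 0 0 0 0
  0 0 8 0 0
  0 0 10 0 0
  0 0 0 0 0
  0 0 0 0 0
Max pheromone 10 at (2,2)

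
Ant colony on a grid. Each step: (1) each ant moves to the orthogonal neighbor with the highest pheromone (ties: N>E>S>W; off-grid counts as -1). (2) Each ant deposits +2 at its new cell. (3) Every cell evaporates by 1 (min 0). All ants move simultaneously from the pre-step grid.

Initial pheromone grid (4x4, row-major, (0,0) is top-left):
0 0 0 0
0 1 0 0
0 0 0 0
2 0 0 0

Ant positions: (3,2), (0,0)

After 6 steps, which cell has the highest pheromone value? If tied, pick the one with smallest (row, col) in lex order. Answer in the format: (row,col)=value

Answer: (0,2)=5

Derivation:
Step 1: ant0:(3,2)->N->(2,2) | ant1:(0,0)->E->(0,1)
  grid max=1 at (0,1)
Step 2: ant0:(2,2)->N->(1,2) | ant1:(0,1)->E->(0,2)
  grid max=1 at (0,2)
Step 3: ant0:(1,2)->N->(0,2) | ant1:(0,2)->S->(1,2)
  grid max=2 at (0,2)
Step 4: ant0:(0,2)->S->(1,2) | ant1:(1,2)->N->(0,2)
  grid max=3 at (0,2)
Step 5: ant0:(1,2)->N->(0,2) | ant1:(0,2)->S->(1,2)
  grid max=4 at (0,2)
Step 6: ant0:(0,2)->S->(1,2) | ant1:(1,2)->N->(0,2)
  grid max=5 at (0,2)
Final grid:
  0 0 5 0
  0 0 5 0
  0 0 0 0
  0 0 0 0
Max pheromone 5 at (0,2)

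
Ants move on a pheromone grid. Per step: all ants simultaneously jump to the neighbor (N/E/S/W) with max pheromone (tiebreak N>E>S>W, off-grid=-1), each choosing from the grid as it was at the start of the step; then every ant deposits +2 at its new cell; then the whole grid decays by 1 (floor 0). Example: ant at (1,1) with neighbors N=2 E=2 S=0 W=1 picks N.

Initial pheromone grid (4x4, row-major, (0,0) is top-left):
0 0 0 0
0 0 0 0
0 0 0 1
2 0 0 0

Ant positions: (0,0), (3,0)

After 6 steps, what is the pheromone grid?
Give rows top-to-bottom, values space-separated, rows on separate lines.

After step 1: ants at (0,1),(2,0)
  0 1 0 0
  0 0 0 0
  1 0 0 0
  1 0 0 0
After step 2: ants at (0,2),(3,0)
  0 0 1 0
  0 0 0 0
  0 0 0 0
  2 0 0 0
After step 3: ants at (0,3),(2,0)
  0 0 0 1
  0 0 0 0
  1 0 0 0
  1 0 0 0
After step 4: ants at (1,3),(3,0)
  0 0 0 0
  0 0 0 1
  0 0 0 0
  2 0 0 0
After step 5: ants at (0,3),(2,0)
  0 0 0 1
  0 0 0 0
  1 0 0 0
  1 0 0 0
After step 6: ants at (1,3),(3,0)
  0 0 0 0
  0 0 0 1
  0 0 0 0
  2 0 0 0

0 0 0 0
0 0 0 1
0 0 0 0
2 0 0 0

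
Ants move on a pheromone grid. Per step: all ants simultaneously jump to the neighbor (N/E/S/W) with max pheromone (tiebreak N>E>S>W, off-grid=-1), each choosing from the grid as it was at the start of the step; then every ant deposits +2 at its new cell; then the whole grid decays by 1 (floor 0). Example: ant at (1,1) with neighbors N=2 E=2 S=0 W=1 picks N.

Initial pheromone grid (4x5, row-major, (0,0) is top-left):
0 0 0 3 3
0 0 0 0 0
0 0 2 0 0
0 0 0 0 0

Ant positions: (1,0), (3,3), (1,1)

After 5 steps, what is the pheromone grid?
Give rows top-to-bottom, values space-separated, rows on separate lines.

After step 1: ants at (0,0),(2,3),(0,1)
  1 1 0 2 2
  0 0 0 0 0
  0 0 1 1 0
  0 0 0 0 0
After step 2: ants at (0,1),(2,2),(0,0)
  2 2 0 1 1
  0 0 0 0 0
  0 0 2 0 0
  0 0 0 0 0
After step 3: ants at (0,0),(1,2),(0,1)
  3 3 0 0 0
  0 0 1 0 0
  0 0 1 0 0
  0 0 0 0 0
After step 4: ants at (0,1),(2,2),(0,0)
  4 4 0 0 0
  0 0 0 0 0
  0 0 2 0 0
  0 0 0 0 0
After step 5: ants at (0,0),(1,2),(0,1)
  5 5 0 0 0
  0 0 1 0 0
  0 0 1 0 0
  0 0 0 0 0

5 5 0 0 0
0 0 1 0 0
0 0 1 0 0
0 0 0 0 0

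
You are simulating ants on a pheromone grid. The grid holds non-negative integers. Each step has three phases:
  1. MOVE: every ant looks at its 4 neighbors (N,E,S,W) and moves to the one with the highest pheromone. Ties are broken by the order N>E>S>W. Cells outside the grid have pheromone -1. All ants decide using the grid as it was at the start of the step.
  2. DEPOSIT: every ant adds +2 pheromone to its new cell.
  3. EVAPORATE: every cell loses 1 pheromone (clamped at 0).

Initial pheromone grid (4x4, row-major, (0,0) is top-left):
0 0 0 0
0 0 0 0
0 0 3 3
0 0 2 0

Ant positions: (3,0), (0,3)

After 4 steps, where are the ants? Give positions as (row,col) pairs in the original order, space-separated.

Step 1: ant0:(3,0)->N->(2,0) | ant1:(0,3)->S->(1,3)
  grid max=2 at (2,2)
Step 2: ant0:(2,0)->N->(1,0) | ant1:(1,3)->S->(2,3)
  grid max=3 at (2,3)
Step 3: ant0:(1,0)->N->(0,0) | ant1:(2,3)->W->(2,2)
  grid max=2 at (2,2)
Step 4: ant0:(0,0)->E->(0,1) | ant1:(2,2)->E->(2,3)
  grid max=3 at (2,3)

(0,1) (2,3)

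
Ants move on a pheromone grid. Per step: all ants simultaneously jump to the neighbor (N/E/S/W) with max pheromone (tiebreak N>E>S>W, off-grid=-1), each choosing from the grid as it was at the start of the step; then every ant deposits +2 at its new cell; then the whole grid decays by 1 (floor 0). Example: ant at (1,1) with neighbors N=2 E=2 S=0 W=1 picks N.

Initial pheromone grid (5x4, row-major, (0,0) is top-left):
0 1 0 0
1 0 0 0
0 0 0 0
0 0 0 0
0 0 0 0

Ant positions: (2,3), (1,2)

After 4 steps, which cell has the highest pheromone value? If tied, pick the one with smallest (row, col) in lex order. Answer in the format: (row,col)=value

Answer: (0,3)=5

Derivation:
Step 1: ant0:(2,3)->N->(1,3) | ant1:(1,2)->N->(0,2)
  grid max=1 at (0,2)
Step 2: ant0:(1,3)->N->(0,3) | ant1:(0,2)->E->(0,3)
  grid max=3 at (0,3)
Step 3: ant0:(0,3)->S->(1,3) | ant1:(0,3)->S->(1,3)
  grid max=3 at (1,3)
Step 4: ant0:(1,3)->N->(0,3) | ant1:(1,3)->N->(0,3)
  grid max=5 at (0,3)
Final grid:
  0 0 0 5
  0 0 0 2
  0 0 0 0
  0 0 0 0
  0 0 0 0
Max pheromone 5 at (0,3)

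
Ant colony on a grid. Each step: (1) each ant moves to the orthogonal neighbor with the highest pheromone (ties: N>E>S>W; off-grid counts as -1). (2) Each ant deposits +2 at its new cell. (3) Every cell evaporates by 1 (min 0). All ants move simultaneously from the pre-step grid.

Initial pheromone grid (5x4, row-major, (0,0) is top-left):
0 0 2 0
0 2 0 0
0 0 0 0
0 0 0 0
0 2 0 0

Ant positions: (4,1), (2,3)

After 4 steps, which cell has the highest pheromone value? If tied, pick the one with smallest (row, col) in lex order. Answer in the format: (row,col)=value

Answer: (4,1)=2

Derivation:
Step 1: ant0:(4,1)->N->(3,1) | ant1:(2,3)->N->(1,3)
  grid max=1 at (0,2)
Step 2: ant0:(3,1)->S->(4,1) | ant1:(1,3)->N->(0,3)
  grid max=2 at (4,1)
Step 3: ant0:(4,1)->N->(3,1) | ant1:(0,3)->S->(1,3)
  grid max=1 at (1,3)
Step 4: ant0:(3,1)->S->(4,1) | ant1:(1,3)->N->(0,3)
  grid max=2 at (4,1)
Final grid:
  0 0 0 1
  0 0 0 0
  0 0 0 0
  0 0 0 0
  0 2 0 0
Max pheromone 2 at (4,1)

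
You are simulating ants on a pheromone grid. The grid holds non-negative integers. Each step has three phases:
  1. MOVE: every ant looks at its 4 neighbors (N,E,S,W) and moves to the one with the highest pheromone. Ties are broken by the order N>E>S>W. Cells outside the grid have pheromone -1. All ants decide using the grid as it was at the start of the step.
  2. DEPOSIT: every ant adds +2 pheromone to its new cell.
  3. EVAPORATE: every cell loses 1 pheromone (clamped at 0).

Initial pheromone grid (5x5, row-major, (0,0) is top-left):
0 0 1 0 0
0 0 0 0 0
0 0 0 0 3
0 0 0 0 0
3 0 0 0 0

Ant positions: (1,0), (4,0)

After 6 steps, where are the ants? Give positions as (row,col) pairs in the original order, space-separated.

Step 1: ant0:(1,0)->N->(0,0) | ant1:(4,0)->N->(3,0)
  grid max=2 at (2,4)
Step 2: ant0:(0,0)->E->(0,1) | ant1:(3,0)->S->(4,0)
  grid max=3 at (4,0)
Step 3: ant0:(0,1)->E->(0,2) | ant1:(4,0)->N->(3,0)
  grid max=2 at (4,0)
Step 4: ant0:(0,2)->E->(0,3) | ant1:(3,0)->S->(4,0)
  grid max=3 at (4,0)
Step 5: ant0:(0,3)->E->(0,4) | ant1:(4,0)->N->(3,0)
  grid max=2 at (4,0)
Step 6: ant0:(0,4)->S->(1,4) | ant1:(3,0)->S->(4,0)
  grid max=3 at (4,0)

(1,4) (4,0)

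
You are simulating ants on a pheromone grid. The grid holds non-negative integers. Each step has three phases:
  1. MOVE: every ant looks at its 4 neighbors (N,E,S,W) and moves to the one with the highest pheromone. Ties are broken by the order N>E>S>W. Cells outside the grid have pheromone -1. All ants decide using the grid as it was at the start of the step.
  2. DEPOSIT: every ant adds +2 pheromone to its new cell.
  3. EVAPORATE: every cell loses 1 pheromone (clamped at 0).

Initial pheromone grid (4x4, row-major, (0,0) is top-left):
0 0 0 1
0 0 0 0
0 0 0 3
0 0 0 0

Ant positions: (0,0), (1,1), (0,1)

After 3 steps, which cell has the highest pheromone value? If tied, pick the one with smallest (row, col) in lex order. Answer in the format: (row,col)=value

Answer: (0,1)=7

Derivation:
Step 1: ant0:(0,0)->E->(0,1) | ant1:(1,1)->N->(0,1) | ant2:(0,1)->E->(0,2)
  grid max=3 at (0,1)
Step 2: ant0:(0,1)->E->(0,2) | ant1:(0,1)->E->(0,2) | ant2:(0,2)->W->(0,1)
  grid max=4 at (0,1)
Step 3: ant0:(0,2)->W->(0,1) | ant1:(0,2)->W->(0,1) | ant2:(0,1)->E->(0,2)
  grid max=7 at (0,1)
Final grid:
  0 7 5 0
  0 0 0 0
  0 0 0 0
  0 0 0 0
Max pheromone 7 at (0,1)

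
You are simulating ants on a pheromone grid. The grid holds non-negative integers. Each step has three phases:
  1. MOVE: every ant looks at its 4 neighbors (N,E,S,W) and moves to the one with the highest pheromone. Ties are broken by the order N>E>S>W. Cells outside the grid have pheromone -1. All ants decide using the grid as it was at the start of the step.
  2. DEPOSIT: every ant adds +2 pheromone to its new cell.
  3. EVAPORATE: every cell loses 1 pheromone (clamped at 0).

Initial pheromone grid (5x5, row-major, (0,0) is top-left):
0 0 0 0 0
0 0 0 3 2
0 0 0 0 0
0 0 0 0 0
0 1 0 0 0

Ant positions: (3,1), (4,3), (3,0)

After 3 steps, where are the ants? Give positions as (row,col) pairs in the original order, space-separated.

Step 1: ant0:(3,1)->S->(4,1) | ant1:(4,3)->N->(3,3) | ant2:(3,0)->N->(2,0)
  grid max=2 at (1,3)
Step 2: ant0:(4,1)->N->(3,1) | ant1:(3,3)->N->(2,3) | ant2:(2,0)->N->(1,0)
  grid max=1 at (1,0)
Step 3: ant0:(3,1)->S->(4,1) | ant1:(2,3)->N->(1,3) | ant2:(1,0)->N->(0,0)
  grid max=2 at (1,3)

(4,1) (1,3) (0,0)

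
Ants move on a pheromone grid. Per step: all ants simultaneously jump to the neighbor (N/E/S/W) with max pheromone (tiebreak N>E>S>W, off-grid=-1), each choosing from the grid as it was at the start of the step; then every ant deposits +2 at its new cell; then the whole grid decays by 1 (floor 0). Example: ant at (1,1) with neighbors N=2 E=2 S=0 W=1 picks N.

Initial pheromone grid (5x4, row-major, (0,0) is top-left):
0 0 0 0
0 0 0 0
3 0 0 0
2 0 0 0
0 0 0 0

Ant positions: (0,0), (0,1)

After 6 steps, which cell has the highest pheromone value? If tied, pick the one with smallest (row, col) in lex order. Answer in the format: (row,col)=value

Answer: (0,1)=6

Derivation:
Step 1: ant0:(0,0)->E->(0,1) | ant1:(0,1)->E->(0,2)
  grid max=2 at (2,0)
Step 2: ant0:(0,1)->E->(0,2) | ant1:(0,2)->W->(0,1)
  grid max=2 at (0,1)
Step 3: ant0:(0,2)->W->(0,1) | ant1:(0,1)->E->(0,2)
  grid max=3 at (0,1)
Step 4: ant0:(0,1)->E->(0,2) | ant1:(0,2)->W->(0,1)
  grid max=4 at (0,1)
Step 5: ant0:(0,2)->W->(0,1) | ant1:(0,1)->E->(0,2)
  grid max=5 at (0,1)
Step 6: ant0:(0,1)->E->(0,2) | ant1:(0,2)->W->(0,1)
  grid max=6 at (0,1)
Final grid:
  0 6 6 0
  0 0 0 0
  0 0 0 0
  0 0 0 0
  0 0 0 0
Max pheromone 6 at (0,1)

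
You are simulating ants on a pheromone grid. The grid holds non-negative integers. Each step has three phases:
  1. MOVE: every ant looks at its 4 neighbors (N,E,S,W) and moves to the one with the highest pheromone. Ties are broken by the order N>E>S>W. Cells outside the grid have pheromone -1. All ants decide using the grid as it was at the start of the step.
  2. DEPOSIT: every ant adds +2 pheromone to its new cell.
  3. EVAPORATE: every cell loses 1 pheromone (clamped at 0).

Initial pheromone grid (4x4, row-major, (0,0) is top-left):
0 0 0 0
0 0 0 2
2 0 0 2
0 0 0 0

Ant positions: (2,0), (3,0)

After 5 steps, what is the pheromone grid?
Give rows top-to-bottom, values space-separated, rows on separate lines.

After step 1: ants at (1,0),(2,0)
  0 0 0 0
  1 0 0 1
  3 0 0 1
  0 0 0 0
After step 2: ants at (2,0),(1,0)
  0 0 0 0
  2 0 0 0
  4 0 0 0
  0 0 0 0
After step 3: ants at (1,0),(2,0)
  0 0 0 0
  3 0 0 0
  5 0 0 0
  0 0 0 0
After step 4: ants at (2,0),(1,0)
  0 0 0 0
  4 0 0 0
  6 0 0 0
  0 0 0 0
After step 5: ants at (1,0),(2,0)
  0 0 0 0
  5 0 0 0
  7 0 0 0
  0 0 0 0

0 0 0 0
5 0 0 0
7 0 0 0
0 0 0 0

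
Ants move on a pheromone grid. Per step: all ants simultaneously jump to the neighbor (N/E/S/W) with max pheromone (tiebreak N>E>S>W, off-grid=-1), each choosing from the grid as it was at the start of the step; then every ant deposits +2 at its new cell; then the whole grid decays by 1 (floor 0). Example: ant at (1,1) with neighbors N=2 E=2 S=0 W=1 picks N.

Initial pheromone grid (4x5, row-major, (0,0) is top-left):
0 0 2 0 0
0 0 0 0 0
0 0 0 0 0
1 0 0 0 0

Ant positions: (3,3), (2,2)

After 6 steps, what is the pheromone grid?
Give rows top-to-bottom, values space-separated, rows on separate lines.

After step 1: ants at (2,3),(1,2)
  0 0 1 0 0
  0 0 1 0 0
  0 0 0 1 0
  0 0 0 0 0
After step 2: ants at (1,3),(0,2)
  0 0 2 0 0
  0 0 0 1 0
  0 0 0 0 0
  0 0 0 0 0
After step 3: ants at (0,3),(0,3)
  0 0 1 3 0
  0 0 0 0 0
  0 0 0 0 0
  0 0 0 0 0
After step 4: ants at (0,2),(0,2)
  0 0 4 2 0
  0 0 0 0 0
  0 0 0 0 0
  0 0 0 0 0
After step 5: ants at (0,3),(0,3)
  0 0 3 5 0
  0 0 0 0 0
  0 0 0 0 0
  0 0 0 0 0
After step 6: ants at (0,2),(0,2)
  0 0 6 4 0
  0 0 0 0 0
  0 0 0 0 0
  0 0 0 0 0

0 0 6 4 0
0 0 0 0 0
0 0 0 0 0
0 0 0 0 0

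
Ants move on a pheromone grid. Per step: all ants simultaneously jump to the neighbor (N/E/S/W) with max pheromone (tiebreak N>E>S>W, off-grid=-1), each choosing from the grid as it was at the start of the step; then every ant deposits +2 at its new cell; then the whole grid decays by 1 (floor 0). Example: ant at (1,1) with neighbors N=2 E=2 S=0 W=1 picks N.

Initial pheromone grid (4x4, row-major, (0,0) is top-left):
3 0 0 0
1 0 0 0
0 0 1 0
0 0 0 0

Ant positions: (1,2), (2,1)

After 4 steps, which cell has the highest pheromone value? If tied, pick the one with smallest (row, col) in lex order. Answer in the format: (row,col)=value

Step 1: ant0:(1,2)->S->(2,2) | ant1:(2,1)->E->(2,2)
  grid max=4 at (2,2)
Step 2: ant0:(2,2)->N->(1,2) | ant1:(2,2)->N->(1,2)
  grid max=3 at (1,2)
Step 3: ant0:(1,2)->S->(2,2) | ant1:(1,2)->S->(2,2)
  grid max=6 at (2,2)
Step 4: ant0:(2,2)->N->(1,2) | ant1:(2,2)->N->(1,2)
  grid max=5 at (1,2)
Final grid:
  0 0 0 0
  0 0 5 0
  0 0 5 0
  0 0 0 0
Max pheromone 5 at (1,2)

Answer: (1,2)=5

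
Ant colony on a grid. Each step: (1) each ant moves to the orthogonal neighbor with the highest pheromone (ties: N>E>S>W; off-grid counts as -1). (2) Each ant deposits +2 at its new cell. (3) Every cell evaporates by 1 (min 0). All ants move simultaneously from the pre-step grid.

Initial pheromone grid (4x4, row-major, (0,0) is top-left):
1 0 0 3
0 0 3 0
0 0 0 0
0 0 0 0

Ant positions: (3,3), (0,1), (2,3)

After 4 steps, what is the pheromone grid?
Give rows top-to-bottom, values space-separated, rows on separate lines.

After step 1: ants at (2,3),(0,0),(1,3)
  2 0 0 2
  0 0 2 1
  0 0 0 1
  0 0 0 0
After step 2: ants at (1,3),(0,1),(0,3)
  1 1 0 3
  0 0 1 2
  0 0 0 0
  0 0 0 0
After step 3: ants at (0,3),(0,0),(1,3)
  2 0 0 4
  0 0 0 3
  0 0 0 0
  0 0 0 0
After step 4: ants at (1,3),(0,1),(0,3)
  1 1 0 5
  0 0 0 4
  0 0 0 0
  0 0 0 0

1 1 0 5
0 0 0 4
0 0 0 0
0 0 0 0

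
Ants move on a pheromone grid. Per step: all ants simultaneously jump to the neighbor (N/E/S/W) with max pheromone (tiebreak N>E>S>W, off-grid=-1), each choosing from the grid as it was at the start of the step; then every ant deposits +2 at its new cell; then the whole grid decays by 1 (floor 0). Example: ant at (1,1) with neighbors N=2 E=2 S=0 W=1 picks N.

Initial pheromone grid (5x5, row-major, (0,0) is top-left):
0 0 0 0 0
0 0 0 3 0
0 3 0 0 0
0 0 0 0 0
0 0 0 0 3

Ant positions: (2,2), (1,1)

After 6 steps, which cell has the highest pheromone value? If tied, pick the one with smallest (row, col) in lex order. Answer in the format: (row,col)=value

Step 1: ant0:(2,2)->W->(2,1) | ant1:(1,1)->S->(2,1)
  grid max=6 at (2,1)
Step 2: ant0:(2,1)->N->(1,1) | ant1:(2,1)->N->(1,1)
  grid max=5 at (2,1)
Step 3: ant0:(1,1)->S->(2,1) | ant1:(1,1)->S->(2,1)
  grid max=8 at (2,1)
Step 4: ant0:(2,1)->N->(1,1) | ant1:(2,1)->N->(1,1)
  grid max=7 at (2,1)
Step 5: ant0:(1,1)->S->(2,1) | ant1:(1,1)->S->(2,1)
  grid max=10 at (2,1)
Step 6: ant0:(2,1)->N->(1,1) | ant1:(2,1)->N->(1,1)
  grid max=9 at (2,1)
Final grid:
  0 0 0 0 0
  0 7 0 0 0
  0 9 0 0 0
  0 0 0 0 0
  0 0 0 0 0
Max pheromone 9 at (2,1)

Answer: (2,1)=9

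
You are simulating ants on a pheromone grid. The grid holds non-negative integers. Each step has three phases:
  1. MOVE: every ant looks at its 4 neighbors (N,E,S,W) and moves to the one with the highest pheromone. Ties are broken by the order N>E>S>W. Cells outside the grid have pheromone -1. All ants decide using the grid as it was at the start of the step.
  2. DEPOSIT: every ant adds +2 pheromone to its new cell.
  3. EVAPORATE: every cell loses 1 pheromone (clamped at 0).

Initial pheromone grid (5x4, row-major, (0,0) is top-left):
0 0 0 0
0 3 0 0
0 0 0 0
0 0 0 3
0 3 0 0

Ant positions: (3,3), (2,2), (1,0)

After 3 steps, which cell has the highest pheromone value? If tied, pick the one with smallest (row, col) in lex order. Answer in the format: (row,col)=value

Step 1: ant0:(3,3)->N->(2,3) | ant1:(2,2)->N->(1,2) | ant2:(1,0)->E->(1,1)
  grid max=4 at (1,1)
Step 2: ant0:(2,3)->S->(3,3) | ant1:(1,2)->W->(1,1) | ant2:(1,1)->E->(1,2)
  grid max=5 at (1,1)
Step 3: ant0:(3,3)->N->(2,3) | ant1:(1,1)->E->(1,2) | ant2:(1,2)->W->(1,1)
  grid max=6 at (1,1)
Final grid:
  0 0 0 0
  0 6 3 0
  0 0 0 1
  0 0 0 2
  0 0 0 0
Max pheromone 6 at (1,1)

Answer: (1,1)=6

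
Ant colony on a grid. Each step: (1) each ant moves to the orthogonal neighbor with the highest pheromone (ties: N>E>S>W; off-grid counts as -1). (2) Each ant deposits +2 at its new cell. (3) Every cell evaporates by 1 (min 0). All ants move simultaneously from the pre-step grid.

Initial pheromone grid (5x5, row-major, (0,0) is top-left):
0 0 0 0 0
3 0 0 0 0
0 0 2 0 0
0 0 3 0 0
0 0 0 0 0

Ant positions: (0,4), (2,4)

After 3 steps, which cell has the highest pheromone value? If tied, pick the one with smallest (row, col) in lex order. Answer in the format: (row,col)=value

Step 1: ant0:(0,4)->S->(1,4) | ant1:(2,4)->N->(1,4)
  grid max=3 at (1,4)
Step 2: ant0:(1,4)->N->(0,4) | ant1:(1,4)->N->(0,4)
  grid max=3 at (0,4)
Step 3: ant0:(0,4)->S->(1,4) | ant1:(0,4)->S->(1,4)
  grid max=5 at (1,4)
Final grid:
  0 0 0 0 2
  0 0 0 0 5
  0 0 0 0 0
  0 0 0 0 0
  0 0 0 0 0
Max pheromone 5 at (1,4)

Answer: (1,4)=5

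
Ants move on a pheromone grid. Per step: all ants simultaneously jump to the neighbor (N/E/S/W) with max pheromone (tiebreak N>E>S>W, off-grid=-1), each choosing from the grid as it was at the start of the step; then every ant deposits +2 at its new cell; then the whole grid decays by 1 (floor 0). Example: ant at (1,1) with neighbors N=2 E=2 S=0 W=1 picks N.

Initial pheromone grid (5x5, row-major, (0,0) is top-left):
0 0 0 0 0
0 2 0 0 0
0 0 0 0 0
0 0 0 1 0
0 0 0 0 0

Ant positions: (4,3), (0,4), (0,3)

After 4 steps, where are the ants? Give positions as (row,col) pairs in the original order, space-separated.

Step 1: ant0:(4,3)->N->(3,3) | ant1:(0,4)->S->(1,4) | ant2:(0,3)->E->(0,4)
  grid max=2 at (3,3)
Step 2: ant0:(3,3)->N->(2,3) | ant1:(1,4)->N->(0,4) | ant2:(0,4)->S->(1,4)
  grid max=2 at (0,4)
Step 3: ant0:(2,3)->S->(3,3) | ant1:(0,4)->S->(1,4) | ant2:(1,4)->N->(0,4)
  grid max=3 at (0,4)
Step 4: ant0:(3,3)->N->(2,3) | ant1:(1,4)->N->(0,4) | ant2:(0,4)->S->(1,4)
  grid max=4 at (0,4)

(2,3) (0,4) (1,4)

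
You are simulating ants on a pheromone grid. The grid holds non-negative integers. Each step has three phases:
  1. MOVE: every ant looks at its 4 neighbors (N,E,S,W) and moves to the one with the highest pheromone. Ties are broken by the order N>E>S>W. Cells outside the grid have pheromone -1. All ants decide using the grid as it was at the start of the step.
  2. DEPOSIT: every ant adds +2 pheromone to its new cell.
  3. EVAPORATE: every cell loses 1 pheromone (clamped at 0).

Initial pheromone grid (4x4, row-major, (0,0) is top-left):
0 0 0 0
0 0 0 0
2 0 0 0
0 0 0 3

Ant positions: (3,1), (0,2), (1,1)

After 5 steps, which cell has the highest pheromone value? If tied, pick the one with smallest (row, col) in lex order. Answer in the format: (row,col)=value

Answer: (0,3)=5

Derivation:
Step 1: ant0:(3,1)->N->(2,1) | ant1:(0,2)->E->(0,3) | ant2:(1,1)->N->(0,1)
  grid max=2 at (3,3)
Step 2: ant0:(2,1)->W->(2,0) | ant1:(0,3)->S->(1,3) | ant2:(0,1)->E->(0,2)
  grid max=2 at (2,0)
Step 3: ant0:(2,0)->N->(1,0) | ant1:(1,3)->N->(0,3) | ant2:(0,2)->E->(0,3)
  grid max=3 at (0,3)
Step 4: ant0:(1,0)->S->(2,0) | ant1:(0,3)->S->(1,3) | ant2:(0,3)->S->(1,3)
  grid max=3 at (1,3)
Step 5: ant0:(2,0)->N->(1,0) | ant1:(1,3)->N->(0,3) | ant2:(1,3)->N->(0,3)
  grid max=5 at (0,3)
Final grid:
  0 0 0 5
  1 0 0 2
  1 0 0 0
  0 0 0 0
Max pheromone 5 at (0,3)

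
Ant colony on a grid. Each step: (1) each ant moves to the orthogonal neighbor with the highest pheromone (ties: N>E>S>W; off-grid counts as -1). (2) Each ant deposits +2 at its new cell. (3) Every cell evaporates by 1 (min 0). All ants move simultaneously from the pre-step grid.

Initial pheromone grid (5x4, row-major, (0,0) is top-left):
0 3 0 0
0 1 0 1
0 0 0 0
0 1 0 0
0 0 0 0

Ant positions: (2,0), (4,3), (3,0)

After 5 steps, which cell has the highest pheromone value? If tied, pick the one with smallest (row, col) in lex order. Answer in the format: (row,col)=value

Step 1: ant0:(2,0)->N->(1,0) | ant1:(4,3)->N->(3,3) | ant2:(3,0)->E->(3,1)
  grid max=2 at (0,1)
Step 2: ant0:(1,0)->N->(0,0) | ant1:(3,3)->N->(2,3) | ant2:(3,1)->N->(2,1)
  grid max=1 at (0,0)
Step 3: ant0:(0,0)->E->(0,1) | ant1:(2,3)->N->(1,3) | ant2:(2,1)->S->(3,1)
  grid max=2 at (0,1)
Step 4: ant0:(0,1)->E->(0,2) | ant1:(1,3)->N->(0,3) | ant2:(3,1)->N->(2,1)
  grid max=1 at (0,1)
Step 5: ant0:(0,2)->E->(0,3) | ant1:(0,3)->W->(0,2) | ant2:(2,1)->S->(3,1)
  grid max=2 at (0,2)
Final grid:
  0 0 2 2
  0 0 0 0
  0 0 0 0
  0 2 0 0
  0 0 0 0
Max pheromone 2 at (0,2)

Answer: (0,2)=2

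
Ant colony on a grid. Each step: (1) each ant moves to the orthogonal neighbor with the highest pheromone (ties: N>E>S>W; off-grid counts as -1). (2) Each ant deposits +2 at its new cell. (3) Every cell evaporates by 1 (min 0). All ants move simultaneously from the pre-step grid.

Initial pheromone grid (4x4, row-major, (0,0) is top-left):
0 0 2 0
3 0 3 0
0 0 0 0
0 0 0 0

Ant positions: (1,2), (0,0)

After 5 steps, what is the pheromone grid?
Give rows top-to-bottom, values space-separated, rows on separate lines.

After step 1: ants at (0,2),(1,0)
  0 0 3 0
  4 0 2 0
  0 0 0 0
  0 0 0 0
After step 2: ants at (1,2),(0,0)
  1 0 2 0
  3 0 3 0
  0 0 0 0
  0 0 0 0
After step 3: ants at (0,2),(1,0)
  0 0 3 0
  4 0 2 0
  0 0 0 0
  0 0 0 0
After step 4: ants at (1,2),(0,0)
  1 0 2 0
  3 0 3 0
  0 0 0 0
  0 0 0 0
After step 5: ants at (0,2),(1,0)
  0 0 3 0
  4 0 2 0
  0 0 0 0
  0 0 0 0

0 0 3 0
4 0 2 0
0 0 0 0
0 0 0 0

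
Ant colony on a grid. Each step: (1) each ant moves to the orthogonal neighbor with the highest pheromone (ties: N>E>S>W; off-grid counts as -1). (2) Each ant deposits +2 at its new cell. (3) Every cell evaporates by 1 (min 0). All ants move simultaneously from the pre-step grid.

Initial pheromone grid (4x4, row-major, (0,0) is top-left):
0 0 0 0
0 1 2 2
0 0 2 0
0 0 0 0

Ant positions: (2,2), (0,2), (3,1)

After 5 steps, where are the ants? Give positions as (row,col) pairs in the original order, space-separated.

Step 1: ant0:(2,2)->N->(1,2) | ant1:(0,2)->S->(1,2) | ant2:(3,1)->N->(2,1)
  grid max=5 at (1,2)
Step 2: ant0:(1,2)->E->(1,3) | ant1:(1,2)->E->(1,3) | ant2:(2,1)->E->(2,2)
  grid max=4 at (1,2)
Step 3: ant0:(1,3)->W->(1,2) | ant1:(1,3)->W->(1,2) | ant2:(2,2)->N->(1,2)
  grid max=9 at (1,2)
Step 4: ant0:(1,2)->E->(1,3) | ant1:(1,2)->E->(1,3) | ant2:(1,2)->E->(1,3)
  grid max=8 at (1,2)
Step 5: ant0:(1,3)->W->(1,2) | ant1:(1,3)->W->(1,2) | ant2:(1,3)->W->(1,2)
  grid max=13 at (1,2)

(1,2) (1,2) (1,2)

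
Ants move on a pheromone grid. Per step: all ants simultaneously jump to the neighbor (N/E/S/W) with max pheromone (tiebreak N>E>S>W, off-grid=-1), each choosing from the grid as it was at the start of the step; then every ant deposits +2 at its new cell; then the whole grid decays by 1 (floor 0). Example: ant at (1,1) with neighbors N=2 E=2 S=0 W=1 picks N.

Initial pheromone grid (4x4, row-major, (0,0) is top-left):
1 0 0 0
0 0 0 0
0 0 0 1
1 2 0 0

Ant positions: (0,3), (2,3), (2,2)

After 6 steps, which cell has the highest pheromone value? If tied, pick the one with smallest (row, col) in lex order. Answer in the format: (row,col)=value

Step 1: ant0:(0,3)->S->(1,3) | ant1:(2,3)->N->(1,3) | ant2:(2,2)->E->(2,3)
  grid max=3 at (1,3)
Step 2: ant0:(1,3)->S->(2,3) | ant1:(1,3)->S->(2,3) | ant2:(2,3)->N->(1,3)
  grid max=5 at (2,3)
Step 3: ant0:(2,3)->N->(1,3) | ant1:(2,3)->N->(1,3) | ant2:(1,3)->S->(2,3)
  grid max=7 at (1,3)
Step 4: ant0:(1,3)->S->(2,3) | ant1:(1,3)->S->(2,3) | ant2:(2,3)->N->(1,3)
  grid max=9 at (2,3)
Step 5: ant0:(2,3)->N->(1,3) | ant1:(2,3)->N->(1,3) | ant2:(1,3)->S->(2,3)
  grid max=11 at (1,3)
Step 6: ant0:(1,3)->S->(2,3) | ant1:(1,3)->S->(2,3) | ant2:(2,3)->N->(1,3)
  grid max=13 at (2,3)
Final grid:
  0 0 0 0
  0 0 0 12
  0 0 0 13
  0 0 0 0
Max pheromone 13 at (2,3)

Answer: (2,3)=13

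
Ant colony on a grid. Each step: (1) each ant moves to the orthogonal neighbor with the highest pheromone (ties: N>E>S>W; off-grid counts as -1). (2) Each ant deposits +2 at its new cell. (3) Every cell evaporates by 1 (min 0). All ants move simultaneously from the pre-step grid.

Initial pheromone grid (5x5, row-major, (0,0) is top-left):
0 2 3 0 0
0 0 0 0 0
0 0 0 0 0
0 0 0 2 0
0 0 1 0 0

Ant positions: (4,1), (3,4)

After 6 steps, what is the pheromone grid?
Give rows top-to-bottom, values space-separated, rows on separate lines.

After step 1: ants at (4,2),(3,3)
  0 1 2 0 0
  0 0 0 0 0
  0 0 0 0 0
  0 0 0 3 0
  0 0 2 0 0
After step 2: ants at (3,2),(2,3)
  0 0 1 0 0
  0 0 0 0 0
  0 0 0 1 0
  0 0 1 2 0
  0 0 1 0 0
After step 3: ants at (3,3),(3,3)
  0 0 0 0 0
  0 0 0 0 0
  0 0 0 0 0
  0 0 0 5 0
  0 0 0 0 0
After step 4: ants at (2,3),(2,3)
  0 0 0 0 0
  0 0 0 0 0
  0 0 0 3 0
  0 0 0 4 0
  0 0 0 0 0
After step 5: ants at (3,3),(3,3)
  0 0 0 0 0
  0 0 0 0 0
  0 0 0 2 0
  0 0 0 7 0
  0 0 0 0 0
After step 6: ants at (2,3),(2,3)
  0 0 0 0 0
  0 0 0 0 0
  0 0 0 5 0
  0 0 0 6 0
  0 0 0 0 0

0 0 0 0 0
0 0 0 0 0
0 0 0 5 0
0 0 0 6 0
0 0 0 0 0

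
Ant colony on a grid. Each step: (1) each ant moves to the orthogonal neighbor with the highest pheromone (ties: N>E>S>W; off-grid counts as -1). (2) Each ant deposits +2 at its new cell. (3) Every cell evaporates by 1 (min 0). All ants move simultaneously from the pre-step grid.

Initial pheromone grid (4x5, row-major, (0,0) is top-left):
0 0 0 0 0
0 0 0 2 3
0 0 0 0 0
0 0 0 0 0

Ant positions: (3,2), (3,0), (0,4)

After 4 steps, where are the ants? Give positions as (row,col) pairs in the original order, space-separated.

Step 1: ant0:(3,2)->N->(2,2) | ant1:(3,0)->N->(2,0) | ant2:(0,4)->S->(1,4)
  grid max=4 at (1,4)
Step 2: ant0:(2,2)->N->(1,2) | ant1:(2,0)->N->(1,0) | ant2:(1,4)->W->(1,3)
  grid max=3 at (1,4)
Step 3: ant0:(1,2)->E->(1,3) | ant1:(1,0)->N->(0,0) | ant2:(1,3)->E->(1,4)
  grid max=4 at (1,4)
Step 4: ant0:(1,3)->E->(1,4) | ant1:(0,0)->E->(0,1) | ant2:(1,4)->W->(1,3)
  grid max=5 at (1,4)

(1,4) (0,1) (1,3)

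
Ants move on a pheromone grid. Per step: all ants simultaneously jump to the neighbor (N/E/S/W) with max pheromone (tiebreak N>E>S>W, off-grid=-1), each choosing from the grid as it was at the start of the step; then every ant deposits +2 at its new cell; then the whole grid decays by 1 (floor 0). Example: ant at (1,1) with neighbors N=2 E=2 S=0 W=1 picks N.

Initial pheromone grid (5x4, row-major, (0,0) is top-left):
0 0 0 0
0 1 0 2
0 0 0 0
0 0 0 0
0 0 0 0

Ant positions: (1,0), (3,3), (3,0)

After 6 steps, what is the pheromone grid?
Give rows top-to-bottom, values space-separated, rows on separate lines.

After step 1: ants at (1,1),(2,3),(2,0)
  0 0 0 0
  0 2 0 1
  1 0 0 1
  0 0 0 0
  0 0 0 0
After step 2: ants at (0,1),(1,3),(1,0)
  0 1 0 0
  1 1 0 2
  0 0 0 0
  0 0 0 0
  0 0 0 0
After step 3: ants at (1,1),(0,3),(1,1)
  0 0 0 1
  0 4 0 1
  0 0 0 0
  0 0 0 0
  0 0 0 0
After step 4: ants at (0,1),(1,3),(0,1)
  0 3 0 0
  0 3 0 2
  0 0 0 0
  0 0 0 0
  0 0 0 0
After step 5: ants at (1,1),(0,3),(1,1)
  0 2 0 1
  0 6 0 1
  0 0 0 0
  0 0 0 0
  0 0 0 0
After step 6: ants at (0,1),(1,3),(0,1)
  0 5 0 0
  0 5 0 2
  0 0 0 0
  0 0 0 0
  0 0 0 0

0 5 0 0
0 5 0 2
0 0 0 0
0 0 0 0
0 0 0 0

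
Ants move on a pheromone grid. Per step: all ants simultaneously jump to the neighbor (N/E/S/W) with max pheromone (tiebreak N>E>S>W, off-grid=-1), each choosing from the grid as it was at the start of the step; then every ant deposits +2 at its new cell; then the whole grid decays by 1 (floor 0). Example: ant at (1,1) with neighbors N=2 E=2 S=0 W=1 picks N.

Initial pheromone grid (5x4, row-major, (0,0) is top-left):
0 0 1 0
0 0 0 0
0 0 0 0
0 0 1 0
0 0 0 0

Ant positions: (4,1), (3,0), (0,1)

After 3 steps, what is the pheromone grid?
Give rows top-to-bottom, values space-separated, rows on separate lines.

After step 1: ants at (3,1),(2,0),(0,2)
  0 0 2 0
  0 0 0 0
  1 0 0 0
  0 1 0 0
  0 0 0 0
After step 2: ants at (2,1),(1,0),(0,3)
  0 0 1 1
  1 0 0 0
  0 1 0 0
  0 0 0 0
  0 0 0 0
After step 3: ants at (1,1),(0,0),(0,2)
  1 0 2 0
  0 1 0 0
  0 0 0 0
  0 0 0 0
  0 0 0 0

1 0 2 0
0 1 0 0
0 0 0 0
0 0 0 0
0 0 0 0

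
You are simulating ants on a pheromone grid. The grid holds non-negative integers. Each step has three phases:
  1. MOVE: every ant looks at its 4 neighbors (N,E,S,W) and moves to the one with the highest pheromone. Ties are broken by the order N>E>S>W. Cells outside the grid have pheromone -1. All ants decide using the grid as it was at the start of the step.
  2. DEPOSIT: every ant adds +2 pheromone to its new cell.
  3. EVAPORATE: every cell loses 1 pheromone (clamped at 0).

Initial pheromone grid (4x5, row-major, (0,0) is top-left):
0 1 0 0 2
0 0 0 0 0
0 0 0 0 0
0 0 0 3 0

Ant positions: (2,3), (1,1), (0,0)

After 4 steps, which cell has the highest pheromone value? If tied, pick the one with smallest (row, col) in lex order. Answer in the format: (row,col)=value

Step 1: ant0:(2,3)->S->(3,3) | ant1:(1,1)->N->(0,1) | ant2:(0,0)->E->(0,1)
  grid max=4 at (0,1)
Step 2: ant0:(3,3)->N->(2,3) | ant1:(0,1)->E->(0,2) | ant2:(0,1)->E->(0,2)
  grid max=3 at (0,1)
Step 3: ant0:(2,3)->S->(3,3) | ant1:(0,2)->W->(0,1) | ant2:(0,2)->W->(0,1)
  grid max=6 at (0,1)
Step 4: ant0:(3,3)->N->(2,3) | ant1:(0,1)->E->(0,2) | ant2:(0,1)->E->(0,2)
  grid max=5 at (0,1)
Final grid:
  0 5 5 0 0
  0 0 0 0 0
  0 0 0 1 0
  0 0 0 3 0
Max pheromone 5 at (0,1)

Answer: (0,1)=5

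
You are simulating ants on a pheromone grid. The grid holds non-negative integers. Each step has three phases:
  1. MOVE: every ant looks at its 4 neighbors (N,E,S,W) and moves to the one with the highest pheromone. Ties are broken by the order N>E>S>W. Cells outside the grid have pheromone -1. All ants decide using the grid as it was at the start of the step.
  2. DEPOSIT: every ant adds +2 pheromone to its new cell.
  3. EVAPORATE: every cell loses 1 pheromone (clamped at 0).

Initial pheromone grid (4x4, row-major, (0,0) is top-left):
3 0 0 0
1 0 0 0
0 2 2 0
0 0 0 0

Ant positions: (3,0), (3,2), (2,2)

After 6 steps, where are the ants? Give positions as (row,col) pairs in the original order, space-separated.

Step 1: ant0:(3,0)->N->(2,0) | ant1:(3,2)->N->(2,2) | ant2:(2,2)->W->(2,1)
  grid max=3 at (2,1)
Step 2: ant0:(2,0)->E->(2,1) | ant1:(2,2)->W->(2,1) | ant2:(2,1)->E->(2,2)
  grid max=6 at (2,1)
Step 3: ant0:(2,1)->E->(2,2) | ant1:(2,1)->E->(2,2) | ant2:(2,2)->W->(2,1)
  grid max=7 at (2,1)
Step 4: ant0:(2,2)->W->(2,1) | ant1:(2,2)->W->(2,1) | ant2:(2,1)->E->(2,2)
  grid max=10 at (2,1)
Step 5: ant0:(2,1)->E->(2,2) | ant1:(2,1)->E->(2,2) | ant2:(2,2)->W->(2,1)
  grid max=11 at (2,1)
Step 6: ant0:(2,2)->W->(2,1) | ant1:(2,2)->W->(2,1) | ant2:(2,1)->E->(2,2)
  grid max=14 at (2,1)

(2,1) (2,1) (2,2)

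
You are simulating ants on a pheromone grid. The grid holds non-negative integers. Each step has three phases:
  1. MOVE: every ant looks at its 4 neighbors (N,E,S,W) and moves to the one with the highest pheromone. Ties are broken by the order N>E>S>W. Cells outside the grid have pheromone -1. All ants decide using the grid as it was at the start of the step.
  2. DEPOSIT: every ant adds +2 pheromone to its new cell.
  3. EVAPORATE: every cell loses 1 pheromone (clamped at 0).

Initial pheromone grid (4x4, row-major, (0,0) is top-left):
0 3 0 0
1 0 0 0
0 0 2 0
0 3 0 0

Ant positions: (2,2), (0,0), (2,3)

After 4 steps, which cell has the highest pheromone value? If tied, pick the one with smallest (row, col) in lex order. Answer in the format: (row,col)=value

Answer: (2,2)=6

Derivation:
Step 1: ant0:(2,2)->N->(1,2) | ant1:(0,0)->E->(0,1) | ant2:(2,3)->W->(2,2)
  grid max=4 at (0,1)
Step 2: ant0:(1,2)->S->(2,2) | ant1:(0,1)->E->(0,2) | ant2:(2,2)->N->(1,2)
  grid max=4 at (2,2)
Step 3: ant0:(2,2)->N->(1,2) | ant1:(0,2)->W->(0,1) | ant2:(1,2)->S->(2,2)
  grid max=5 at (2,2)
Step 4: ant0:(1,2)->S->(2,2) | ant1:(0,1)->E->(0,2) | ant2:(2,2)->N->(1,2)
  grid max=6 at (2,2)
Final grid:
  0 3 1 0
  0 0 4 0
  0 0 6 0
  0 0 0 0
Max pheromone 6 at (2,2)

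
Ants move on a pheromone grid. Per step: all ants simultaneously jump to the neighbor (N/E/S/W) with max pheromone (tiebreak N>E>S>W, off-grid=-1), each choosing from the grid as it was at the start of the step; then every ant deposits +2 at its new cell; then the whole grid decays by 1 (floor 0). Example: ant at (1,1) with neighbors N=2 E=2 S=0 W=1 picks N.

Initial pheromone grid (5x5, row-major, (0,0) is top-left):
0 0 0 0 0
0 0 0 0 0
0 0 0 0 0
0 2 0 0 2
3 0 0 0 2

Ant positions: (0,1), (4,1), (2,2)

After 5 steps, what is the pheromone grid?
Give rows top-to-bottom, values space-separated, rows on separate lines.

After step 1: ants at (0,2),(4,0),(1,2)
  0 0 1 0 0
  0 0 1 0 0
  0 0 0 0 0
  0 1 0 0 1
  4 0 0 0 1
After step 2: ants at (1,2),(3,0),(0,2)
  0 0 2 0 0
  0 0 2 0 0
  0 0 0 0 0
  1 0 0 0 0
  3 0 0 0 0
After step 3: ants at (0,2),(4,0),(1,2)
  0 0 3 0 0
  0 0 3 0 0
  0 0 0 0 0
  0 0 0 0 0
  4 0 0 0 0
After step 4: ants at (1,2),(3,0),(0,2)
  0 0 4 0 0
  0 0 4 0 0
  0 0 0 0 0
  1 0 0 0 0
  3 0 0 0 0
After step 5: ants at (0,2),(4,0),(1,2)
  0 0 5 0 0
  0 0 5 0 0
  0 0 0 0 0
  0 0 0 0 0
  4 0 0 0 0

0 0 5 0 0
0 0 5 0 0
0 0 0 0 0
0 0 0 0 0
4 0 0 0 0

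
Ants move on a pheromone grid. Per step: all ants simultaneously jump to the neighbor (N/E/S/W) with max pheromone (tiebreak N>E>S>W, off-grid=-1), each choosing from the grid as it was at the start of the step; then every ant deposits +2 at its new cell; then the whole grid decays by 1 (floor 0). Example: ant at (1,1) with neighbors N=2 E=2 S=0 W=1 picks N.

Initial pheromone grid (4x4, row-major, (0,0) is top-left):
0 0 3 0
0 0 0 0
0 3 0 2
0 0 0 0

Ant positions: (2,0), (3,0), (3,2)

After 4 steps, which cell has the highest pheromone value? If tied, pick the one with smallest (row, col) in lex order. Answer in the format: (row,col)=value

Step 1: ant0:(2,0)->E->(2,1) | ant1:(3,0)->N->(2,0) | ant2:(3,2)->N->(2,2)
  grid max=4 at (2,1)
Step 2: ant0:(2,1)->E->(2,2) | ant1:(2,0)->E->(2,1) | ant2:(2,2)->W->(2,1)
  grid max=7 at (2,1)
Step 3: ant0:(2,2)->W->(2,1) | ant1:(2,1)->E->(2,2) | ant2:(2,1)->E->(2,2)
  grid max=8 at (2,1)
Step 4: ant0:(2,1)->E->(2,2) | ant1:(2,2)->W->(2,1) | ant2:(2,2)->W->(2,1)
  grid max=11 at (2,1)
Final grid:
  0 0 0 0
  0 0 0 0
  0 11 6 0
  0 0 0 0
Max pheromone 11 at (2,1)

Answer: (2,1)=11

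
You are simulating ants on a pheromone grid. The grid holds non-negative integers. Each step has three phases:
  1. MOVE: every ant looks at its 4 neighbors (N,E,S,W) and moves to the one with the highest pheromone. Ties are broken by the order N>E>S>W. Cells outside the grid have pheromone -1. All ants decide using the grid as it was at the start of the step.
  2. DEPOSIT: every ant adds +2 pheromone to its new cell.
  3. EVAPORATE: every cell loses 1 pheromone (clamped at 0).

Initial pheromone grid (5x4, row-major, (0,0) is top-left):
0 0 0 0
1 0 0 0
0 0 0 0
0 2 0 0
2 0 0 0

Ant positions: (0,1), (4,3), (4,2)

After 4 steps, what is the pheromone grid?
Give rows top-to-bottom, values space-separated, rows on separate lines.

After step 1: ants at (0,2),(3,3),(3,2)
  0 0 1 0
  0 0 0 0
  0 0 0 0
  0 1 1 1
  1 0 0 0
After step 2: ants at (0,3),(3,2),(3,3)
  0 0 0 1
  0 0 0 0
  0 0 0 0
  0 0 2 2
  0 0 0 0
After step 3: ants at (1,3),(3,3),(3,2)
  0 0 0 0
  0 0 0 1
  0 0 0 0
  0 0 3 3
  0 0 0 0
After step 4: ants at (0,3),(3,2),(3,3)
  0 0 0 1
  0 0 0 0
  0 0 0 0
  0 0 4 4
  0 0 0 0

0 0 0 1
0 0 0 0
0 0 0 0
0 0 4 4
0 0 0 0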